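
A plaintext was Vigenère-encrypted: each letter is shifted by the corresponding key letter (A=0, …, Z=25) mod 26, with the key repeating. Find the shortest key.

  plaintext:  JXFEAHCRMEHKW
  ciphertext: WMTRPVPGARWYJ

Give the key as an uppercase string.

NPO

  i= 0: W-J = 13 → N
  i= 1: M-X = 15 → P
  i= 2: T-F = 14 → O
  i= 3: R-E = 13 → N
  i= 4: P-A = 15 → P
  i= 5: V-H = 14 → O
  i= 6: P-C = 13 → N
  i= 7: G-R = 15 → P
  i= 8: A-M = 14 → O
  i= 9: R-E = 13 → N
  i=10: W-H = 15 → P
  i=11: Y-K = 14 → O
  i=12: J-W = 13 → N
  shifts repeat with period 3: NPO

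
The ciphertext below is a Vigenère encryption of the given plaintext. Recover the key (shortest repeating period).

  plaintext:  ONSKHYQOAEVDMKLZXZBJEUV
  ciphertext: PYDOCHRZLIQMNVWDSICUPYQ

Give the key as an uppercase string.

  i= 0: P-O =  1 → B
  i= 1: Y-N = 11 → L
  i= 2: D-S = 11 → L
  i= 3: O-K =  4 → E
  i= 4: C-H = 21 → V
  i= 5: H-Y =  9 → J
  i= 6: R-Q =  1 → B
  i= 7: Z-O = 11 → L
  i= 8: L-A = 11 → L
  i= 9: I-E =  4 → E
  i=10: Q-V = 21 → V
  i=11: M-D =  9 → J
  i=12: N-M =  1 → B
  i=13: V-K = 11 → L
  i=14: W-L = 11 → L
  i=15: D-Z =  4 → E
  i=16: S-X = 21 → V
  i=17: I-Z =  9 → J
  i=18: C-B =  1 → B
  i=19: U-J = 11 → L
  i=20: P-E = 11 → L
  i=21: Y-U =  4 → E
  i=22: Q-V = 21 → V
  shifts repeat with period 6: BLLEVJ

BLLEVJ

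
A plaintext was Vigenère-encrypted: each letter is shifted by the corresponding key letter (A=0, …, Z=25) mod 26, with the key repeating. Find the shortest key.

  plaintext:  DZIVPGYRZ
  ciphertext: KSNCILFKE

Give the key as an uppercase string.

HTF

  i= 0: K-D =  7 → H
  i= 1: S-Z = 19 → T
  i= 2: N-I =  5 → F
  i= 3: C-V =  7 → H
  i= 4: I-P = 19 → T
  i= 5: L-G =  5 → F
  i= 6: F-Y =  7 → H
  i= 7: K-R = 19 → T
  i= 8: E-Z =  5 → F
  shifts repeat with period 3: HTF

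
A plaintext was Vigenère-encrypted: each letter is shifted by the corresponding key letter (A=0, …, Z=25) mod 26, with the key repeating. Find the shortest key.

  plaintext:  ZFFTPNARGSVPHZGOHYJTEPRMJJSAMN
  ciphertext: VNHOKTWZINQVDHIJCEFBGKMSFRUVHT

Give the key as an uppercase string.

WICVVG

  i= 0: V-Z = 22 → W
  i= 1: N-F =  8 → I
  i= 2: H-F =  2 → C
  i= 3: O-T = 21 → V
  i= 4: K-P = 21 → V
  i= 5: T-N =  6 → G
  i= 6: W-A = 22 → W
  i= 7: Z-R =  8 → I
  i= 8: I-G =  2 → C
  i= 9: N-S = 21 → V
  i=10: Q-V = 21 → V
  i=11: V-P =  6 → G
  i=12: D-H = 22 → W
  i=13: H-Z =  8 → I
  i=14: I-G =  2 → C
  i=15: J-O = 21 → V
  i=16: C-H = 21 → V
  i=17: E-Y =  6 → G
  i=18: F-J = 22 → W
  i=19: B-T =  8 → I
  i=20: G-E =  2 → C
  i=21: K-P = 21 → V
  i=22: M-R = 21 → V
  i=23: S-M =  6 → G
  i=24: F-J = 22 → W
  i=25: R-J =  8 → I
  i=26: U-S =  2 → C
  i=27: V-A = 21 → V
  i=28: H-M = 21 → V
  i=29: T-N =  6 → G
  shifts repeat with period 6: WICVVG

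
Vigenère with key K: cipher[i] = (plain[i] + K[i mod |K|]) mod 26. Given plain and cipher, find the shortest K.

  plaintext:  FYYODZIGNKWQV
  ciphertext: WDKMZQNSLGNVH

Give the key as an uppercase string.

RFMYW

  i= 0: W-F = 17 → R
  i= 1: D-Y =  5 → F
  i= 2: K-Y = 12 → M
  i= 3: M-O = 24 → Y
  i= 4: Z-D = 22 → W
  i= 5: Q-Z = 17 → R
  i= 6: N-I =  5 → F
  i= 7: S-G = 12 → M
  i= 8: L-N = 24 → Y
  i= 9: G-K = 22 → W
  i=10: N-W = 17 → R
  i=11: V-Q =  5 → F
  i=12: H-V = 12 → M
  shifts repeat with period 5: RFMYW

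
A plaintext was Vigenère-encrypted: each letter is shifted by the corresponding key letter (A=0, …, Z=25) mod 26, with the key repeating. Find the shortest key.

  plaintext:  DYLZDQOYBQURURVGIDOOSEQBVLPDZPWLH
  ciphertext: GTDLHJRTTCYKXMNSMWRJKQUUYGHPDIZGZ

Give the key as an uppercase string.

  i= 0: G-D =  3 → D
  i= 1: T-Y = 21 → V
  i= 2: D-L = 18 → S
  i= 3: L-Z = 12 → M
  i= 4: H-D =  4 → E
  i= 5: J-Q = 19 → T
  i= 6: R-O =  3 → D
  i= 7: T-Y = 21 → V
  i= 8: T-B = 18 → S
  i= 9: C-Q = 12 → M
  i=10: Y-U =  4 → E
  i=11: K-R = 19 → T
  i=12: X-U =  3 → D
  i=13: M-R = 21 → V
  i=14: N-V = 18 → S
  i=15: S-G = 12 → M
  i=16: M-I =  4 → E
  i=17: W-D = 19 → T
  i=18: R-O =  3 → D
  i=19: J-O = 21 → V
  i=20: K-S = 18 → S
  i=21: Q-E = 12 → M
  i=22: U-Q =  4 → E
  i=23: U-B = 19 → T
  i=24: Y-V =  3 → D
  i=25: G-L = 21 → V
  i=26: H-P = 18 → S
  i=27: P-D = 12 → M
  i=28: D-Z =  4 → E
  i=29: I-P = 19 → T
  i=30: Z-W =  3 → D
  i=31: G-L = 21 → V
  i=32: Z-H = 18 → S
  shifts repeat with period 6: DVSMET

DVSMET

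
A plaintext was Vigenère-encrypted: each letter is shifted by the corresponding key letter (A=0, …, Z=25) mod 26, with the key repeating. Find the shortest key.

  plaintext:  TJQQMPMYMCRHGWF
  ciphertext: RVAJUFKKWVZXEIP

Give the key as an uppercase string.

  i= 0: R-T = 24 → Y
  i= 1: V-J = 12 → M
  i= 2: A-Q = 10 → K
  i= 3: J-Q = 19 → T
  i= 4: U-M =  8 → I
  i= 5: F-P = 16 → Q
  i= 6: K-M = 24 → Y
  i= 7: K-Y = 12 → M
  i= 8: W-M = 10 → K
  i= 9: V-C = 19 → T
  i=10: Z-R =  8 → I
  i=11: X-H = 16 → Q
  i=12: E-G = 24 → Y
  i=13: I-W = 12 → M
  i=14: P-F = 10 → K
  shifts repeat with period 6: YMKTIQ

YMKTIQ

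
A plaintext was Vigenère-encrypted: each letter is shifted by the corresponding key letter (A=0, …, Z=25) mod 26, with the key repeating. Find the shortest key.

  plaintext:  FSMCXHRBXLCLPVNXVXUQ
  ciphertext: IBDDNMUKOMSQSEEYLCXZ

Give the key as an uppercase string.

DJRBQF

  i= 0: I-F =  3 → D
  i= 1: B-S =  9 → J
  i= 2: D-M = 17 → R
  i= 3: D-C =  1 → B
  i= 4: N-X = 16 → Q
  i= 5: M-H =  5 → F
  i= 6: U-R =  3 → D
  i= 7: K-B =  9 → J
  i= 8: O-X = 17 → R
  i= 9: M-L =  1 → B
  i=10: S-C = 16 → Q
  i=11: Q-L =  5 → F
  i=12: S-P =  3 → D
  i=13: E-V =  9 → J
  i=14: E-N = 17 → R
  i=15: Y-X =  1 → B
  i=16: L-V = 16 → Q
  i=17: C-X =  5 → F
  i=18: X-U =  3 → D
  i=19: Z-Q =  9 → J
  shifts repeat with period 6: DJRBQF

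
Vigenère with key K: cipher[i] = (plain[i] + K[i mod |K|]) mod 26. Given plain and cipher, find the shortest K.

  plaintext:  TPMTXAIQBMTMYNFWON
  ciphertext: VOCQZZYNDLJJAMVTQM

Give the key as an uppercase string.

  i= 0: V-T =  2 → C
  i= 1: O-P = 25 → Z
  i= 2: C-M = 16 → Q
  i= 3: Q-T = 23 → X
  i= 4: Z-X =  2 → C
  i= 5: Z-A = 25 → Z
  i= 6: Y-I = 16 → Q
  i= 7: N-Q = 23 → X
  i= 8: D-B =  2 → C
  i= 9: L-M = 25 → Z
  i=10: J-T = 16 → Q
  i=11: J-M = 23 → X
  i=12: A-Y =  2 → C
  i=13: M-N = 25 → Z
  i=14: V-F = 16 → Q
  i=15: T-W = 23 → X
  i=16: Q-O =  2 → C
  i=17: M-N = 25 → Z
  shifts repeat with period 4: CZQX

CZQX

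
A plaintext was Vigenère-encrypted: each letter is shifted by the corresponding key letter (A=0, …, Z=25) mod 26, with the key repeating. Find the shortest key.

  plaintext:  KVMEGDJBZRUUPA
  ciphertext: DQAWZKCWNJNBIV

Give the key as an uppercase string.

TVOSTH

  i= 0: D-K = 19 → T
  i= 1: Q-V = 21 → V
  i= 2: A-M = 14 → O
  i= 3: W-E = 18 → S
  i= 4: Z-G = 19 → T
  i= 5: K-D =  7 → H
  i= 6: C-J = 19 → T
  i= 7: W-B = 21 → V
  i= 8: N-Z = 14 → O
  i= 9: J-R = 18 → S
  i=10: N-U = 19 → T
  i=11: B-U =  7 → H
  i=12: I-P = 19 → T
  i=13: V-A = 21 → V
  shifts repeat with period 6: TVOSTH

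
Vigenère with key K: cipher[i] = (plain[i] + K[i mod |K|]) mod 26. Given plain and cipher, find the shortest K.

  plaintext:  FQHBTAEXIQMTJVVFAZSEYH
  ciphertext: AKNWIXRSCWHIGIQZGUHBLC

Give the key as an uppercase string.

  i= 0: A-F = 21 → V
  i= 1: K-Q = 20 → U
  i= 2: N-H =  6 → G
  i= 3: W-B = 21 → V
  i= 4: I-T = 15 → P
  i= 5: X-A = 23 → X
  i= 6: R-E = 13 → N
  i= 7: S-X = 21 → V
  i= 8: C-I = 20 → U
  i= 9: W-Q =  6 → G
  i=10: H-M = 21 → V
  i=11: I-T = 15 → P
  i=12: G-J = 23 → X
  i=13: I-V = 13 → N
  i=14: Q-V = 21 → V
  i=15: Z-F = 20 → U
  i=16: G-A =  6 → G
  i=17: U-Z = 21 → V
  i=18: H-S = 15 → P
  i=19: B-E = 23 → X
  i=20: L-Y = 13 → N
  i=21: C-H = 21 → V
  shifts repeat with period 7: VUGVPXN

VUGVPXN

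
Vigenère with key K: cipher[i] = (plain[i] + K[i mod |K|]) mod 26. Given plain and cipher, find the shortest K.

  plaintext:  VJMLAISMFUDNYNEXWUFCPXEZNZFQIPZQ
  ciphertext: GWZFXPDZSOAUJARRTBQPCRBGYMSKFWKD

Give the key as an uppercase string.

LNNUXH

  i= 0: G-V = 11 → L
  i= 1: W-J = 13 → N
  i= 2: Z-M = 13 → N
  i= 3: F-L = 20 → U
  i= 4: X-A = 23 → X
  i= 5: P-I =  7 → H
  i= 6: D-S = 11 → L
  i= 7: Z-M = 13 → N
  i= 8: S-F = 13 → N
  i= 9: O-U = 20 → U
  i=10: A-D = 23 → X
  i=11: U-N =  7 → H
  i=12: J-Y = 11 → L
  i=13: A-N = 13 → N
  i=14: R-E = 13 → N
  i=15: R-X = 20 → U
  i=16: T-W = 23 → X
  i=17: B-U =  7 → H
  i=18: Q-F = 11 → L
  i=19: P-C = 13 → N
  i=20: C-P = 13 → N
  i=21: R-X = 20 → U
  i=22: B-E = 23 → X
  i=23: G-Z =  7 → H
  i=24: Y-N = 11 → L
  i=25: M-Z = 13 → N
  i=26: S-F = 13 → N
  i=27: K-Q = 20 → U
  i=28: F-I = 23 → X
  i=29: W-P =  7 → H
  i=30: K-Z = 11 → L
  i=31: D-Q = 13 → N
  shifts repeat with period 6: LNNUXH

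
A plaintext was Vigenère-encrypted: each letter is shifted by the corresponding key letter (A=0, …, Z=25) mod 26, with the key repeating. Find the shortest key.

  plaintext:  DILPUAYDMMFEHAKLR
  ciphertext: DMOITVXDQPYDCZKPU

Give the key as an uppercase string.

AEDTZVZ

  i= 0: D-D =  0 → A
  i= 1: M-I =  4 → E
  i= 2: O-L =  3 → D
  i= 3: I-P = 19 → T
  i= 4: T-U = 25 → Z
  i= 5: V-A = 21 → V
  i= 6: X-Y = 25 → Z
  i= 7: D-D =  0 → A
  i= 8: Q-M =  4 → E
  i= 9: P-M =  3 → D
  i=10: Y-F = 19 → T
  i=11: D-E = 25 → Z
  i=12: C-H = 21 → V
  i=13: Z-A = 25 → Z
  i=14: K-K =  0 → A
  i=15: P-L =  4 → E
  i=16: U-R =  3 → D
  shifts repeat with period 7: AEDTZVZ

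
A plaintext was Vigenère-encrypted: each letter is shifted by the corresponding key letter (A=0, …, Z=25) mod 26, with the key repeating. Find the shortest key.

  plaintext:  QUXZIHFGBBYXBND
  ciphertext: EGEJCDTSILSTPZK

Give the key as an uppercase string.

OMHKUW

  i= 0: E-Q = 14 → O
  i= 1: G-U = 12 → M
  i= 2: E-X =  7 → H
  i= 3: J-Z = 10 → K
  i= 4: C-I = 20 → U
  i= 5: D-H = 22 → W
  i= 6: T-F = 14 → O
  i= 7: S-G = 12 → M
  i= 8: I-B =  7 → H
  i= 9: L-B = 10 → K
  i=10: S-Y = 20 → U
  i=11: T-X = 22 → W
  i=12: P-B = 14 → O
  i=13: Z-N = 12 → M
  i=14: K-D =  7 → H
  shifts repeat with period 6: OMHKUW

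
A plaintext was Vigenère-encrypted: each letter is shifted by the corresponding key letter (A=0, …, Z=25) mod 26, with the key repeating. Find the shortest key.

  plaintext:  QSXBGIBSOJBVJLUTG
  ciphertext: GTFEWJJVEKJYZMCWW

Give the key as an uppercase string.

QBID

  i= 0: G-Q = 16 → Q
  i= 1: T-S =  1 → B
  i= 2: F-X =  8 → I
  i= 3: E-B =  3 → D
  i= 4: W-G = 16 → Q
  i= 5: J-I =  1 → B
  i= 6: J-B =  8 → I
  i= 7: V-S =  3 → D
  i= 8: E-O = 16 → Q
  i= 9: K-J =  1 → B
  i=10: J-B =  8 → I
  i=11: Y-V =  3 → D
  i=12: Z-J = 16 → Q
  i=13: M-L =  1 → B
  i=14: C-U =  8 → I
  i=15: W-T =  3 → D
  i=16: W-G = 16 → Q
  shifts repeat with period 4: QBID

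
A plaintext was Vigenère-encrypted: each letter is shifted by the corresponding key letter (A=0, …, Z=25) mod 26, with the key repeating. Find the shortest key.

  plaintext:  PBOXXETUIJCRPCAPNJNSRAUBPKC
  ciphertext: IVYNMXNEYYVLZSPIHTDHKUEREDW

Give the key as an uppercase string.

TUKQP

  i= 0: I-P = 19 → T
  i= 1: V-B = 20 → U
  i= 2: Y-O = 10 → K
  i= 3: N-X = 16 → Q
  i= 4: M-X = 15 → P
  i= 5: X-E = 19 → T
  i= 6: N-T = 20 → U
  i= 7: E-U = 10 → K
  i= 8: Y-I = 16 → Q
  i= 9: Y-J = 15 → P
  i=10: V-C = 19 → T
  i=11: L-R = 20 → U
  i=12: Z-P = 10 → K
  i=13: S-C = 16 → Q
  i=14: P-A = 15 → P
  i=15: I-P = 19 → T
  i=16: H-N = 20 → U
  i=17: T-J = 10 → K
  i=18: D-N = 16 → Q
  i=19: H-S = 15 → P
  i=20: K-R = 19 → T
  i=21: U-A = 20 → U
  i=22: E-U = 10 → K
  i=23: R-B = 16 → Q
  i=24: E-P = 15 → P
  i=25: D-K = 19 → T
  i=26: W-C = 20 → U
  shifts repeat with period 5: TUKQP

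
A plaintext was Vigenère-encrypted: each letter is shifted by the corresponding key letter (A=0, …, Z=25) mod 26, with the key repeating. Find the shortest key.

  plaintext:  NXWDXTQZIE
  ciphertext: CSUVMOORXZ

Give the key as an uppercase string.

PVYS

  i= 0: C-N = 15 → P
  i= 1: S-X = 21 → V
  i= 2: U-W = 24 → Y
  i= 3: V-D = 18 → S
  i= 4: M-X = 15 → P
  i= 5: O-T = 21 → V
  i= 6: O-Q = 24 → Y
  i= 7: R-Z = 18 → S
  i= 8: X-I = 15 → P
  i= 9: Z-E = 21 → V
  shifts repeat with period 4: PVYS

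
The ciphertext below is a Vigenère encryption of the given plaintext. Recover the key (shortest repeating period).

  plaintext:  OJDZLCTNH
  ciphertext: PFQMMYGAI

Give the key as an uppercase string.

  i= 0: P-O =  1 → B
  i= 1: F-J = 22 → W
  i= 2: Q-D = 13 → N
  i= 3: M-Z = 13 → N
  i= 4: M-L =  1 → B
  i= 5: Y-C = 22 → W
  i= 6: G-T = 13 → N
  i= 7: A-N = 13 → N
  i= 8: I-H =  1 → B
  shifts repeat with period 4: BWNN

BWNN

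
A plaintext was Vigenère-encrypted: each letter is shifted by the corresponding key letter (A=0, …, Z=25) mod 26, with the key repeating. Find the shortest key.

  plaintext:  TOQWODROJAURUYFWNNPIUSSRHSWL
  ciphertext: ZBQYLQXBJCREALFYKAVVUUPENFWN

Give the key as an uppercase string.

GNACXN

  i= 0: Z-T =  6 → G
  i= 1: B-O = 13 → N
  i= 2: Q-Q =  0 → A
  i= 3: Y-W =  2 → C
  i= 4: L-O = 23 → X
  i= 5: Q-D = 13 → N
  i= 6: X-R =  6 → G
  i= 7: B-O = 13 → N
  i= 8: J-J =  0 → A
  i= 9: C-A =  2 → C
  i=10: R-U = 23 → X
  i=11: E-R = 13 → N
  i=12: A-U =  6 → G
  i=13: L-Y = 13 → N
  i=14: F-F =  0 → A
  i=15: Y-W =  2 → C
  i=16: K-N = 23 → X
  i=17: A-N = 13 → N
  i=18: V-P =  6 → G
  i=19: V-I = 13 → N
  i=20: U-U =  0 → A
  i=21: U-S =  2 → C
  i=22: P-S = 23 → X
  i=23: E-R = 13 → N
  i=24: N-H =  6 → G
  i=25: F-S = 13 → N
  i=26: W-W =  0 → A
  i=27: N-L =  2 → C
  shifts repeat with period 6: GNACXN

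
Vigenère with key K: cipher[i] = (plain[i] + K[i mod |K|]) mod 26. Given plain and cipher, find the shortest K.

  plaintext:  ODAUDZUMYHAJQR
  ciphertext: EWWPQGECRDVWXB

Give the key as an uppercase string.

  i= 0: E-O = 16 → Q
  i= 1: W-D = 19 → T
  i= 2: W-A = 22 → W
  i= 3: P-U = 21 → V
  i= 4: Q-D = 13 → N
  i= 5: G-Z =  7 → H
  i= 6: E-U = 10 → K
  i= 7: C-M = 16 → Q
  i= 8: R-Y = 19 → T
  i= 9: D-H = 22 → W
  i=10: V-A = 21 → V
  i=11: W-J = 13 → N
  i=12: X-Q =  7 → H
  i=13: B-R = 10 → K
  shifts repeat with period 7: QTWVNHK

QTWVNHK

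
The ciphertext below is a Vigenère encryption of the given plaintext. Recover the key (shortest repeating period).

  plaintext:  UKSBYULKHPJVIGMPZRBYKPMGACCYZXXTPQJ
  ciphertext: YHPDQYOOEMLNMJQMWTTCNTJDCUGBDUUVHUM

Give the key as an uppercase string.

  i= 0: Y-U =  4 → E
  i= 1: H-K = 23 → X
  i= 2: P-S = 23 → X
  i= 3: D-B =  2 → C
  i= 4: Q-Y = 18 → S
  i= 5: Y-U =  4 → E
  i= 6: O-L =  3 → D
  i= 7: O-K =  4 → E
  i= 8: E-H = 23 → X
  i= 9: M-P = 23 → X
  i=10: L-J =  2 → C
  i=11: N-V = 18 → S
  i=12: M-I =  4 → E
  i=13: J-G =  3 → D
  i=14: Q-M =  4 → E
  i=15: M-P = 23 → X
  i=16: W-Z = 23 → X
  i=17: T-R =  2 → C
  i=18: T-B = 18 → S
  i=19: C-Y =  4 → E
  i=20: N-K =  3 → D
  i=21: T-P =  4 → E
  i=22: J-M = 23 → X
  i=23: D-G = 23 → X
  i=24: C-A =  2 → C
  i=25: U-C = 18 → S
  i=26: G-C =  4 → E
  i=27: B-Y =  3 → D
  i=28: D-Z =  4 → E
  i=29: U-X = 23 → X
  i=30: U-X = 23 → X
  i=31: V-T =  2 → C
  i=32: H-P = 18 → S
  i=33: U-Q =  4 → E
  i=34: M-J =  3 → D
  shifts repeat with period 7: EXXCSED

EXXCSED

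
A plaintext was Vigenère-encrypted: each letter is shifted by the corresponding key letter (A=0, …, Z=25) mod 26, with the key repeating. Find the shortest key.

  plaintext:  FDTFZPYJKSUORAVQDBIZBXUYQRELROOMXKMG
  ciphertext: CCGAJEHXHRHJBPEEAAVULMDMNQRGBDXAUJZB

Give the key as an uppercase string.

XZNVKPJO

  i= 0: C-F = 23 → X
  i= 1: C-D = 25 → Z
  i= 2: G-T = 13 → N
  i= 3: A-F = 21 → V
  i= 4: J-Z = 10 → K
  i= 5: E-P = 15 → P
  i= 6: H-Y =  9 → J
  i= 7: X-J = 14 → O
  i= 8: H-K = 23 → X
  i= 9: R-S = 25 → Z
  i=10: H-U = 13 → N
  i=11: J-O = 21 → V
  i=12: B-R = 10 → K
  i=13: P-A = 15 → P
  i=14: E-V =  9 → J
  i=15: E-Q = 14 → O
  i=16: A-D = 23 → X
  i=17: A-B = 25 → Z
  i=18: V-I = 13 → N
  i=19: U-Z = 21 → V
  i=20: L-B = 10 → K
  i=21: M-X = 15 → P
  i=22: D-U =  9 → J
  i=23: M-Y = 14 → O
  i=24: N-Q = 23 → X
  i=25: Q-R = 25 → Z
  i=26: R-E = 13 → N
  i=27: G-L = 21 → V
  i=28: B-R = 10 → K
  i=29: D-O = 15 → P
  i=30: X-O =  9 → J
  i=31: A-M = 14 → O
  i=32: U-X = 23 → X
  i=33: J-K = 25 → Z
  i=34: Z-M = 13 → N
  i=35: B-G = 21 → V
  shifts repeat with period 8: XZNVKPJO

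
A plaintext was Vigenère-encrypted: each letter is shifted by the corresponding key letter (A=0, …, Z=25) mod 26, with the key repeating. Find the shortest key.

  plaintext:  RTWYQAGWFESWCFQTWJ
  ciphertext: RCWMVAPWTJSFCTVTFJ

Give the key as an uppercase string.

AJAOF

  i= 0: R-R =  0 → A
  i= 1: C-T =  9 → J
  i= 2: W-W =  0 → A
  i= 3: M-Y = 14 → O
  i= 4: V-Q =  5 → F
  i= 5: A-A =  0 → A
  i= 6: P-G =  9 → J
  i= 7: W-W =  0 → A
  i= 8: T-F = 14 → O
  i= 9: J-E =  5 → F
  i=10: S-S =  0 → A
  i=11: F-W =  9 → J
  i=12: C-C =  0 → A
  i=13: T-F = 14 → O
  i=14: V-Q =  5 → F
  i=15: T-T =  0 → A
  i=16: F-W =  9 → J
  i=17: J-J =  0 → A
  shifts repeat with period 5: AJAOF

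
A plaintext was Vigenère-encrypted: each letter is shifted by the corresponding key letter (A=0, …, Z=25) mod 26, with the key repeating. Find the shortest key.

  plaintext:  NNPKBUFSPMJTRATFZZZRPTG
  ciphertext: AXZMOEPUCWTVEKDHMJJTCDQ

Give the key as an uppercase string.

NKKC

  i= 0: A-N = 13 → N
  i= 1: X-N = 10 → K
  i= 2: Z-P = 10 → K
  i= 3: M-K =  2 → C
  i= 4: O-B = 13 → N
  i= 5: E-U = 10 → K
  i= 6: P-F = 10 → K
  i= 7: U-S =  2 → C
  i= 8: C-P = 13 → N
  i= 9: W-M = 10 → K
  i=10: T-J = 10 → K
  i=11: V-T =  2 → C
  i=12: E-R = 13 → N
  i=13: K-A = 10 → K
  i=14: D-T = 10 → K
  i=15: H-F =  2 → C
  i=16: M-Z = 13 → N
  i=17: J-Z = 10 → K
  i=18: J-Z = 10 → K
  i=19: T-R =  2 → C
  i=20: C-P = 13 → N
  i=21: D-T = 10 → K
  i=22: Q-G = 10 → K
  shifts repeat with period 4: NKKC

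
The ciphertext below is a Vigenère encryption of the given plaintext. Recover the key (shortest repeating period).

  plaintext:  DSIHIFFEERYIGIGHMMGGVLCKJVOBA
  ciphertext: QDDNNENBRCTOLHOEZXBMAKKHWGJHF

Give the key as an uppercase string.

NLVGFZIX

  i= 0: Q-D = 13 → N
  i= 1: D-S = 11 → L
  i= 2: D-I = 21 → V
  i= 3: N-H =  6 → G
  i= 4: N-I =  5 → F
  i= 5: E-F = 25 → Z
  i= 6: N-F =  8 → I
  i= 7: B-E = 23 → X
  i= 8: R-E = 13 → N
  i= 9: C-R = 11 → L
  i=10: T-Y = 21 → V
  i=11: O-I =  6 → G
  i=12: L-G =  5 → F
  i=13: H-I = 25 → Z
  i=14: O-G =  8 → I
  i=15: E-H = 23 → X
  i=16: Z-M = 13 → N
  i=17: X-M = 11 → L
  i=18: B-G = 21 → V
  i=19: M-G =  6 → G
  i=20: A-V =  5 → F
  i=21: K-L = 25 → Z
  i=22: K-C =  8 → I
  i=23: H-K = 23 → X
  i=24: W-J = 13 → N
  i=25: G-V = 11 → L
  i=26: J-O = 21 → V
  i=27: H-B =  6 → G
  i=28: F-A =  5 → F
  shifts repeat with period 8: NLVGFZIX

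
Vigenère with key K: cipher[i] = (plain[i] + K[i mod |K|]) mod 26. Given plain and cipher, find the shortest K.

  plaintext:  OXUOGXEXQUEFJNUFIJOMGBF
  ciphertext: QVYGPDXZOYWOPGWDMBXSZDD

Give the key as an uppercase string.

  i= 0: Q-O =  2 → C
  i= 1: V-X = 24 → Y
  i= 2: Y-U =  4 → E
  i= 3: G-O = 18 → S
  i= 4: P-G =  9 → J
  i= 5: D-X =  6 → G
  i= 6: X-E = 19 → T
  i= 7: Z-X =  2 → C
  i= 8: O-Q = 24 → Y
  i= 9: Y-U =  4 → E
  i=10: W-E = 18 → S
  i=11: O-F =  9 → J
  i=12: P-J =  6 → G
  i=13: G-N = 19 → T
  i=14: W-U =  2 → C
  i=15: D-F = 24 → Y
  i=16: M-I =  4 → E
  i=17: B-J = 18 → S
  i=18: X-O =  9 → J
  i=19: S-M =  6 → G
  i=20: Z-G = 19 → T
  i=21: D-B =  2 → C
  i=22: D-F = 24 → Y
  shifts repeat with period 7: CYESJGT

CYESJGT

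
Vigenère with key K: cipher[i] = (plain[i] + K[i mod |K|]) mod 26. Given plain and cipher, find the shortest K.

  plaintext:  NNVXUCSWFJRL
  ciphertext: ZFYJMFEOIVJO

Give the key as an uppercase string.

  i= 0: Z-N = 12 → M
  i= 1: F-N = 18 → S
  i= 2: Y-V =  3 → D
  i= 3: J-X = 12 → M
  i= 4: M-U = 18 → S
  i= 5: F-C =  3 → D
  i= 6: E-S = 12 → M
  i= 7: O-W = 18 → S
  i= 8: I-F =  3 → D
  i= 9: V-J = 12 → M
  i=10: J-R = 18 → S
  i=11: O-L =  3 → D
  shifts repeat with period 3: MSD

MSD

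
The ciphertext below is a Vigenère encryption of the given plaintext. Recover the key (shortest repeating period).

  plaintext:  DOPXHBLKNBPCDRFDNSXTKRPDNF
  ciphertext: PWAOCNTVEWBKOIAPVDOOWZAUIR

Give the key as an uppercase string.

MILRV

  i= 0: P-D = 12 → M
  i= 1: W-O =  8 → I
  i= 2: A-P = 11 → L
  i= 3: O-X = 17 → R
  i= 4: C-H = 21 → V
  i= 5: N-B = 12 → M
  i= 6: T-L =  8 → I
  i= 7: V-K = 11 → L
  i= 8: E-N = 17 → R
  i= 9: W-B = 21 → V
  i=10: B-P = 12 → M
  i=11: K-C =  8 → I
  i=12: O-D = 11 → L
  i=13: I-R = 17 → R
  i=14: A-F = 21 → V
  i=15: P-D = 12 → M
  i=16: V-N =  8 → I
  i=17: D-S = 11 → L
  i=18: O-X = 17 → R
  i=19: O-T = 21 → V
  i=20: W-K = 12 → M
  i=21: Z-R =  8 → I
  i=22: A-P = 11 → L
  i=23: U-D = 17 → R
  i=24: I-N = 21 → V
  i=25: R-F = 12 → M
  shifts repeat with period 5: MILRV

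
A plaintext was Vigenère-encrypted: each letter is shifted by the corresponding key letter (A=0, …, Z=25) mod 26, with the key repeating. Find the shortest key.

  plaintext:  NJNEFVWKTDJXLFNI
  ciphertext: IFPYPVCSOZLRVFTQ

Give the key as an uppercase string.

  i= 0: I-N = 21 → V
  i= 1: F-J = 22 → W
  i= 2: P-N =  2 → C
  i= 3: Y-E = 20 → U
  i= 4: P-F = 10 → K
  i= 5: V-V =  0 → A
  i= 6: C-W =  6 → G
  i= 7: S-K =  8 → I
  i= 8: O-T = 21 → V
  i= 9: Z-D = 22 → W
  i=10: L-J =  2 → C
  i=11: R-X = 20 → U
  i=12: V-L = 10 → K
  i=13: F-F =  0 → A
  i=14: T-N =  6 → G
  i=15: Q-I =  8 → I
  shifts repeat with period 8: VWCUKAGI

VWCUKAGI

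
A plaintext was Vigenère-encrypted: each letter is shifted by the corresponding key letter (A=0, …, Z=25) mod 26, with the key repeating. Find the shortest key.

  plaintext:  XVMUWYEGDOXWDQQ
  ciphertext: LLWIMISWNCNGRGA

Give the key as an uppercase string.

OQK

  i= 0: L-X = 14 → O
  i= 1: L-V = 16 → Q
  i= 2: W-M = 10 → K
  i= 3: I-U = 14 → O
  i= 4: M-W = 16 → Q
  i= 5: I-Y = 10 → K
  i= 6: S-E = 14 → O
  i= 7: W-G = 16 → Q
  i= 8: N-D = 10 → K
  i= 9: C-O = 14 → O
  i=10: N-X = 16 → Q
  i=11: G-W = 10 → K
  i=12: R-D = 14 → O
  i=13: G-Q = 16 → Q
  i=14: A-Q = 10 → K
  shifts repeat with period 3: OQK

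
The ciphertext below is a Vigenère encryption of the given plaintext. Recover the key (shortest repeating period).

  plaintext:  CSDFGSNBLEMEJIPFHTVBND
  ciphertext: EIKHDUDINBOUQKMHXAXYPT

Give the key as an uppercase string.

CQHCX

  i= 0: E-C =  2 → C
  i= 1: I-S = 16 → Q
  i= 2: K-D =  7 → H
  i= 3: H-F =  2 → C
  i= 4: D-G = 23 → X
  i= 5: U-S =  2 → C
  i= 6: D-N = 16 → Q
  i= 7: I-B =  7 → H
  i= 8: N-L =  2 → C
  i= 9: B-E = 23 → X
  i=10: O-M =  2 → C
  i=11: U-E = 16 → Q
  i=12: Q-J =  7 → H
  i=13: K-I =  2 → C
  i=14: M-P = 23 → X
  i=15: H-F =  2 → C
  i=16: X-H = 16 → Q
  i=17: A-T =  7 → H
  i=18: X-V =  2 → C
  i=19: Y-B = 23 → X
  i=20: P-N =  2 → C
  i=21: T-D = 16 → Q
  shifts repeat with period 5: CQHCX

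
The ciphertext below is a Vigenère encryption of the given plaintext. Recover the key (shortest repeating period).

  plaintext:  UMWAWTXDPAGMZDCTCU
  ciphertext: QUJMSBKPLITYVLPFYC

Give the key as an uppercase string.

  i= 0: Q-U = 22 → W
  i= 1: U-M =  8 → I
  i= 2: J-W = 13 → N
  i= 3: M-A = 12 → M
  i= 4: S-W = 22 → W
  i= 5: B-T =  8 → I
  i= 6: K-X = 13 → N
  i= 7: P-D = 12 → M
  i= 8: L-P = 22 → W
  i= 9: I-A =  8 → I
  i=10: T-G = 13 → N
  i=11: Y-M = 12 → M
  i=12: V-Z = 22 → W
  i=13: L-D =  8 → I
  i=14: P-C = 13 → N
  i=15: F-T = 12 → M
  i=16: Y-C = 22 → W
  i=17: C-U =  8 → I
  shifts repeat with period 4: WINM

WINM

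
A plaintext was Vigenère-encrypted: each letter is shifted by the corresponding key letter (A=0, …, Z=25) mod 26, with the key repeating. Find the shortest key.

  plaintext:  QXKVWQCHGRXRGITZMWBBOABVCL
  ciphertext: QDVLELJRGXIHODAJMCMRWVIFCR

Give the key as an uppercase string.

AGLQIVHK

  i= 0: Q-Q =  0 → A
  i= 1: D-X =  6 → G
  i= 2: V-K = 11 → L
  i= 3: L-V = 16 → Q
  i= 4: E-W =  8 → I
  i= 5: L-Q = 21 → V
  i= 6: J-C =  7 → H
  i= 7: R-H = 10 → K
  i= 8: G-G =  0 → A
  i= 9: X-R =  6 → G
  i=10: I-X = 11 → L
  i=11: H-R = 16 → Q
  i=12: O-G =  8 → I
  i=13: D-I = 21 → V
  i=14: A-T =  7 → H
  i=15: J-Z = 10 → K
  i=16: M-M =  0 → A
  i=17: C-W =  6 → G
  i=18: M-B = 11 → L
  i=19: R-B = 16 → Q
  i=20: W-O =  8 → I
  i=21: V-A = 21 → V
  i=22: I-B =  7 → H
  i=23: F-V = 10 → K
  i=24: C-C =  0 → A
  i=25: R-L =  6 → G
  shifts repeat with period 8: AGLQIVHK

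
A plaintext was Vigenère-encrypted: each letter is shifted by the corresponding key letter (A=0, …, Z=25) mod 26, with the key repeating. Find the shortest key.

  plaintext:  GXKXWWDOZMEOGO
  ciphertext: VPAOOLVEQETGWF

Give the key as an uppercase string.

PSQRS

  i= 0: V-G = 15 → P
  i= 1: P-X = 18 → S
  i= 2: A-K = 16 → Q
  i= 3: O-X = 17 → R
  i= 4: O-W = 18 → S
  i= 5: L-W = 15 → P
  i= 6: V-D = 18 → S
  i= 7: E-O = 16 → Q
  i= 8: Q-Z = 17 → R
  i= 9: E-M = 18 → S
  i=10: T-E = 15 → P
  i=11: G-O = 18 → S
  i=12: W-G = 16 → Q
  i=13: F-O = 17 → R
  shifts repeat with period 5: PSQRS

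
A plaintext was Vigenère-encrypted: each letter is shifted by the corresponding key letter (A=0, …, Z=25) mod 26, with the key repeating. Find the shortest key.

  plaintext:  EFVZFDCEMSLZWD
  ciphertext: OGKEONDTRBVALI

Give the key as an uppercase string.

KBPFJ

  i= 0: O-E = 10 → K
  i= 1: G-F =  1 → B
  i= 2: K-V = 15 → P
  i= 3: E-Z =  5 → F
  i= 4: O-F =  9 → J
  i= 5: N-D = 10 → K
  i= 6: D-C =  1 → B
  i= 7: T-E = 15 → P
  i= 8: R-M =  5 → F
  i= 9: B-S =  9 → J
  i=10: V-L = 10 → K
  i=11: A-Z =  1 → B
  i=12: L-W = 15 → P
  i=13: I-D =  5 → F
  shifts repeat with period 5: KBPFJ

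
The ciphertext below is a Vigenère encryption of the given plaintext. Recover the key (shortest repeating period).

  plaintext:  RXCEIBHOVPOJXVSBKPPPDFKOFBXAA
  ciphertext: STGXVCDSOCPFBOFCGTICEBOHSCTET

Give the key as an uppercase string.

BWETN

  i= 0: S-R =  1 → B
  i= 1: T-X = 22 → W
  i= 2: G-C =  4 → E
  i= 3: X-E = 19 → T
  i= 4: V-I = 13 → N
  i= 5: C-B =  1 → B
  i= 6: D-H = 22 → W
  i= 7: S-O =  4 → E
  i= 8: O-V = 19 → T
  i= 9: C-P = 13 → N
  i=10: P-O =  1 → B
  i=11: F-J = 22 → W
  i=12: B-X =  4 → E
  i=13: O-V = 19 → T
  i=14: F-S = 13 → N
  i=15: C-B =  1 → B
  i=16: G-K = 22 → W
  i=17: T-P =  4 → E
  i=18: I-P = 19 → T
  i=19: C-P = 13 → N
  i=20: E-D =  1 → B
  i=21: B-F = 22 → W
  i=22: O-K =  4 → E
  i=23: H-O = 19 → T
  i=24: S-F = 13 → N
  i=25: C-B =  1 → B
  i=26: T-X = 22 → W
  i=27: E-A =  4 → E
  i=28: T-A = 19 → T
  shifts repeat with period 5: BWETN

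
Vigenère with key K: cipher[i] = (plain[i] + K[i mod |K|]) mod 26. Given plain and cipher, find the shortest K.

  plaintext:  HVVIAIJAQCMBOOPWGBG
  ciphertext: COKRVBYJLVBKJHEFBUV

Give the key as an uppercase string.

VTPJ

  i= 0: C-H = 21 → V
  i= 1: O-V = 19 → T
  i= 2: K-V = 15 → P
  i= 3: R-I =  9 → J
  i= 4: V-A = 21 → V
  i= 5: B-I = 19 → T
  i= 6: Y-J = 15 → P
  i= 7: J-A =  9 → J
  i= 8: L-Q = 21 → V
  i= 9: V-C = 19 → T
  i=10: B-M = 15 → P
  i=11: K-B =  9 → J
  i=12: J-O = 21 → V
  i=13: H-O = 19 → T
  i=14: E-P = 15 → P
  i=15: F-W =  9 → J
  i=16: B-G = 21 → V
  i=17: U-B = 19 → T
  i=18: V-G = 15 → P
  shifts repeat with period 4: VTPJ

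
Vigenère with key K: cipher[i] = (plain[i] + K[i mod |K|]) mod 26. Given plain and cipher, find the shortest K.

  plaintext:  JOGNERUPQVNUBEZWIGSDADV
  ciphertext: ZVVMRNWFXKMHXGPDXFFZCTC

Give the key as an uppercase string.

QHPZNWC

  i= 0: Z-J = 16 → Q
  i= 1: V-O =  7 → H
  i= 2: V-G = 15 → P
  i= 3: M-N = 25 → Z
  i= 4: R-E = 13 → N
  i= 5: N-R = 22 → W
  i= 6: W-U =  2 → C
  i= 7: F-P = 16 → Q
  i= 8: X-Q =  7 → H
  i= 9: K-V = 15 → P
  i=10: M-N = 25 → Z
  i=11: H-U = 13 → N
  i=12: X-B = 22 → W
  i=13: G-E =  2 → C
  i=14: P-Z = 16 → Q
  i=15: D-W =  7 → H
  i=16: X-I = 15 → P
  i=17: F-G = 25 → Z
  i=18: F-S = 13 → N
  i=19: Z-D = 22 → W
  i=20: C-A =  2 → C
  i=21: T-D = 16 → Q
  i=22: C-V =  7 → H
  shifts repeat with period 7: QHPZNWC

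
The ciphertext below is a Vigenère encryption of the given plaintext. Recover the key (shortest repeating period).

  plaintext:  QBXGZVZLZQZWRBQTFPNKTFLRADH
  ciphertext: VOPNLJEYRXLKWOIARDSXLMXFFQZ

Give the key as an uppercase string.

  i= 0: V-Q =  5 → F
  i= 1: O-B = 13 → N
  i= 2: P-X = 18 → S
  i= 3: N-G =  7 → H
  i= 4: L-Z = 12 → M
  i= 5: J-V = 14 → O
  i= 6: E-Z =  5 → F
  i= 7: Y-L = 13 → N
  i= 8: R-Z = 18 → S
  i= 9: X-Q =  7 → H
  i=10: L-Z = 12 → M
  i=11: K-W = 14 → O
  i=12: W-R =  5 → F
  i=13: O-B = 13 → N
  i=14: I-Q = 18 → S
  i=15: A-T =  7 → H
  i=16: R-F = 12 → M
  i=17: D-P = 14 → O
  i=18: S-N =  5 → F
  i=19: X-K = 13 → N
  i=20: L-T = 18 → S
  i=21: M-F =  7 → H
  i=22: X-L = 12 → M
  i=23: F-R = 14 → O
  i=24: F-A =  5 → F
  i=25: Q-D = 13 → N
  i=26: Z-H = 18 → S
  shifts repeat with period 6: FNSHMO

FNSHMO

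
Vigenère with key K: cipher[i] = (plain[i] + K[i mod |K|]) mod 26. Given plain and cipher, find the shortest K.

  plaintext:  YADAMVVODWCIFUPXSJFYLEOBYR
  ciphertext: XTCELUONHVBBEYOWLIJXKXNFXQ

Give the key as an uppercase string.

ZTZEZ

  i= 0: X-Y = 25 → Z
  i= 1: T-A = 19 → T
  i= 2: C-D = 25 → Z
  i= 3: E-A =  4 → E
  i= 4: L-M = 25 → Z
  i= 5: U-V = 25 → Z
  i= 6: O-V = 19 → T
  i= 7: N-O = 25 → Z
  i= 8: H-D =  4 → E
  i= 9: V-W = 25 → Z
  i=10: B-C = 25 → Z
  i=11: B-I = 19 → T
  i=12: E-F = 25 → Z
  i=13: Y-U =  4 → E
  i=14: O-P = 25 → Z
  i=15: W-X = 25 → Z
  i=16: L-S = 19 → T
  i=17: I-J = 25 → Z
  i=18: J-F =  4 → E
  i=19: X-Y = 25 → Z
  i=20: K-L = 25 → Z
  i=21: X-E = 19 → T
  i=22: N-O = 25 → Z
  i=23: F-B =  4 → E
  i=24: X-Y = 25 → Z
  i=25: Q-R = 25 → Z
  shifts repeat with period 5: ZTZEZ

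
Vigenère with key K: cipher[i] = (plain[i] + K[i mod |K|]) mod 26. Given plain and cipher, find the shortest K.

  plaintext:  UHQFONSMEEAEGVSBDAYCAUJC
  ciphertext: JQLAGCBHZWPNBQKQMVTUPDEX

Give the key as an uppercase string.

PJVVS

  i= 0: J-U = 15 → P
  i= 1: Q-H =  9 → J
  i= 2: L-Q = 21 → V
  i= 3: A-F = 21 → V
  i= 4: G-O = 18 → S
  i= 5: C-N = 15 → P
  i= 6: B-S =  9 → J
  i= 7: H-M = 21 → V
  i= 8: Z-E = 21 → V
  i= 9: W-E = 18 → S
  i=10: P-A = 15 → P
  i=11: N-E =  9 → J
  i=12: B-G = 21 → V
  i=13: Q-V = 21 → V
  i=14: K-S = 18 → S
  i=15: Q-B = 15 → P
  i=16: M-D =  9 → J
  i=17: V-A = 21 → V
  i=18: T-Y = 21 → V
  i=19: U-C = 18 → S
  i=20: P-A = 15 → P
  i=21: D-U =  9 → J
  i=22: E-J = 21 → V
  i=23: X-C = 21 → V
  shifts repeat with period 5: PJVVS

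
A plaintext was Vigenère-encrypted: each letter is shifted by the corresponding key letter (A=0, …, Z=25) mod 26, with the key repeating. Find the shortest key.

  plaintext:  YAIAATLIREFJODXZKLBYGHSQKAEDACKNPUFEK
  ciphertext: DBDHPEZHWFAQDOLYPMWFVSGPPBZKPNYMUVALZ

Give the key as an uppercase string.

FBVHPLOZ

  i= 0: D-Y =  5 → F
  i= 1: B-A =  1 → B
  i= 2: D-I = 21 → V
  i= 3: H-A =  7 → H
  i= 4: P-A = 15 → P
  i= 5: E-T = 11 → L
  i= 6: Z-L = 14 → O
  i= 7: H-I = 25 → Z
  i= 8: W-R =  5 → F
  i= 9: F-E =  1 → B
  i=10: A-F = 21 → V
  i=11: Q-J =  7 → H
  i=12: D-O = 15 → P
  i=13: O-D = 11 → L
  i=14: L-X = 14 → O
  i=15: Y-Z = 25 → Z
  i=16: P-K =  5 → F
  i=17: M-L =  1 → B
  i=18: W-B = 21 → V
  i=19: F-Y =  7 → H
  i=20: V-G = 15 → P
  i=21: S-H = 11 → L
  i=22: G-S = 14 → O
  i=23: P-Q = 25 → Z
  i=24: P-K =  5 → F
  i=25: B-A =  1 → B
  i=26: Z-E = 21 → V
  i=27: K-D =  7 → H
  i=28: P-A = 15 → P
  i=29: N-C = 11 → L
  i=30: Y-K = 14 → O
  i=31: M-N = 25 → Z
  i=32: U-P =  5 → F
  i=33: V-U =  1 → B
  i=34: A-F = 21 → V
  i=35: L-E =  7 → H
  i=36: Z-K = 15 → P
  shifts repeat with period 8: FBVHPLOZ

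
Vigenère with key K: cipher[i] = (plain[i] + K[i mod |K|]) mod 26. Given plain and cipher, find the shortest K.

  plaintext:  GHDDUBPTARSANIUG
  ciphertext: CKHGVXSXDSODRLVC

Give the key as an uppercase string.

  i= 0: C-G = 22 → W
  i= 1: K-H =  3 → D
  i= 2: H-D =  4 → E
  i= 3: G-D =  3 → D
  i= 4: V-U =  1 → B
  i= 5: X-B = 22 → W
  i= 6: S-P =  3 → D
  i= 7: X-T =  4 → E
  i= 8: D-A =  3 → D
  i= 9: S-R =  1 → B
  i=10: O-S = 22 → W
  i=11: D-A =  3 → D
  i=12: R-N =  4 → E
  i=13: L-I =  3 → D
  i=14: V-U =  1 → B
  i=15: C-G = 22 → W
  shifts repeat with period 5: WDEDB

WDEDB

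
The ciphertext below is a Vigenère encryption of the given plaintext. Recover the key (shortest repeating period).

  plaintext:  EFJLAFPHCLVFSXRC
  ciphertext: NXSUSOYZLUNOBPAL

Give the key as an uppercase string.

  i= 0: N-E =  9 → J
  i= 1: X-F = 18 → S
  i= 2: S-J =  9 → J
  i= 3: U-L =  9 → J
  i= 4: S-A = 18 → S
  i= 5: O-F =  9 → J
  i= 6: Y-P =  9 → J
  i= 7: Z-H = 18 → S
  i= 8: L-C =  9 → J
  i= 9: U-L =  9 → J
  i=10: N-V = 18 → S
  i=11: O-F =  9 → J
  i=12: B-S =  9 → J
  i=13: P-X = 18 → S
  i=14: A-R =  9 → J
  i=15: L-C =  9 → J
  shifts repeat with period 3: JSJ

JSJ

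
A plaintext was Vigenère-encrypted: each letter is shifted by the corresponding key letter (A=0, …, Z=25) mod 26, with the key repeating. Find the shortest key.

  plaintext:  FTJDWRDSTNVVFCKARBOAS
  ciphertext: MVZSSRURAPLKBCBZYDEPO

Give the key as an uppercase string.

  i= 0: M-F =  7 → H
  i= 1: V-T =  2 → C
  i= 2: Z-J = 16 → Q
  i= 3: S-D = 15 → P
  i= 4: S-W = 22 → W
  i= 5: R-R =  0 → A
  i= 6: U-D = 17 → R
  i= 7: R-S = 25 → Z
  i= 8: A-T =  7 → H
  i= 9: P-N =  2 → C
  i=10: L-V = 16 → Q
  i=11: K-V = 15 → P
  i=12: B-F = 22 → W
  i=13: C-C =  0 → A
  i=14: B-K = 17 → R
  i=15: Z-A = 25 → Z
  i=16: Y-R =  7 → H
  i=17: D-B =  2 → C
  i=18: E-O = 16 → Q
  i=19: P-A = 15 → P
  i=20: O-S = 22 → W
  shifts repeat with period 8: HCQPWARZ

HCQPWARZ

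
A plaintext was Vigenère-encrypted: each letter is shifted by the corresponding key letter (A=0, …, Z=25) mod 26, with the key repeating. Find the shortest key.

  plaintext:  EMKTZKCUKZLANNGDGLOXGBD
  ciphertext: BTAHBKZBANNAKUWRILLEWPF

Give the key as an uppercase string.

  i= 0: B-E = 23 → X
  i= 1: T-M =  7 → H
  i= 2: A-K = 16 → Q
  i= 3: H-T = 14 → O
  i= 4: B-Z =  2 → C
  i= 5: K-K =  0 → A
  i= 6: Z-C = 23 → X
  i= 7: B-U =  7 → H
  i= 8: A-K = 16 → Q
  i= 9: N-Z = 14 → O
  i=10: N-L =  2 → C
  i=11: A-A =  0 → A
  i=12: K-N = 23 → X
  i=13: U-N =  7 → H
  i=14: W-G = 16 → Q
  i=15: R-D = 14 → O
  i=16: I-G =  2 → C
  i=17: L-L =  0 → A
  i=18: L-O = 23 → X
  i=19: E-X =  7 → H
  i=20: W-G = 16 → Q
  i=21: P-B = 14 → O
  i=22: F-D =  2 → C
  shifts repeat with period 6: XHQOCA

XHQOCA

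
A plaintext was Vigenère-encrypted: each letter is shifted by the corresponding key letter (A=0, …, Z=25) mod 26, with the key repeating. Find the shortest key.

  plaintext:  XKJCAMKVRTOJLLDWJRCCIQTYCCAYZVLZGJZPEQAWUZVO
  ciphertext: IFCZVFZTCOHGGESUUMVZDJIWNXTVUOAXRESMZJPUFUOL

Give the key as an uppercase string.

  i= 0: I-X = 11 → L
  i= 1: F-K = 21 → V
  i= 2: C-J = 19 → T
  i= 3: Z-C = 23 → X
  i= 4: V-A = 21 → V
  i= 5: F-M = 19 → T
  i= 6: Z-K = 15 → P
  i= 7: T-V = 24 → Y
  i= 8: C-R = 11 → L
  i= 9: O-T = 21 → V
  i=10: H-O = 19 → T
  i=11: G-J = 23 → X
  i=12: G-L = 21 → V
  i=13: E-L = 19 → T
  i=14: S-D = 15 → P
  i=15: U-W = 24 → Y
  i=16: U-J = 11 → L
  i=17: M-R = 21 → V
  i=18: V-C = 19 → T
  i=19: Z-C = 23 → X
  i=20: D-I = 21 → V
  i=21: J-Q = 19 → T
  i=22: I-T = 15 → P
  i=23: W-Y = 24 → Y
  i=24: N-C = 11 → L
  i=25: X-C = 21 → V
  i=26: T-A = 19 → T
  i=27: V-Y = 23 → X
  i=28: U-Z = 21 → V
  i=29: O-V = 19 → T
  i=30: A-L = 15 → P
  i=31: X-Z = 24 → Y
  i=32: R-G = 11 → L
  i=33: E-J = 21 → V
  i=34: S-Z = 19 → T
  i=35: M-P = 23 → X
  i=36: Z-E = 21 → V
  i=37: J-Q = 19 → T
  i=38: P-A = 15 → P
  i=39: U-W = 24 → Y
  i=40: F-U = 11 → L
  i=41: U-Z = 21 → V
  i=42: O-V = 19 → T
  i=43: L-O = 23 → X
  shifts repeat with period 8: LVTXVTPY

LVTXVTPY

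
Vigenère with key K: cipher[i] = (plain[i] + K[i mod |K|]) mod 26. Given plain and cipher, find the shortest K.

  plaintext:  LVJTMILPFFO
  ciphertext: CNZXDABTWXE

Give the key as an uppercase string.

  i= 0: C-L = 17 → R
  i= 1: N-V = 18 → S
  i= 2: Z-J = 16 → Q
  i= 3: X-T =  4 → E
  i= 4: D-M = 17 → R
  i= 5: A-I = 18 → S
  i= 6: B-L = 16 → Q
  i= 7: T-P =  4 → E
  i= 8: W-F = 17 → R
  i= 9: X-F = 18 → S
  i=10: E-O = 16 → Q
  shifts repeat with period 4: RSQE

RSQE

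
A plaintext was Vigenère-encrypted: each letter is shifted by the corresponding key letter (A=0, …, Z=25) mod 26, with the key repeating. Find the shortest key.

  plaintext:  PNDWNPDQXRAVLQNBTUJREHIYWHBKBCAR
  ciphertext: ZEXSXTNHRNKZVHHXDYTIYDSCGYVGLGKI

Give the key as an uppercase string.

KRUWKE

  i= 0: Z-P = 10 → K
  i= 1: E-N = 17 → R
  i= 2: X-D = 20 → U
  i= 3: S-W = 22 → W
  i= 4: X-N = 10 → K
  i= 5: T-P =  4 → E
  i= 6: N-D = 10 → K
  i= 7: H-Q = 17 → R
  i= 8: R-X = 20 → U
  i= 9: N-R = 22 → W
  i=10: K-A = 10 → K
  i=11: Z-V =  4 → E
  i=12: V-L = 10 → K
  i=13: H-Q = 17 → R
  i=14: H-N = 20 → U
  i=15: X-B = 22 → W
  i=16: D-T = 10 → K
  i=17: Y-U =  4 → E
  i=18: T-J = 10 → K
  i=19: I-R = 17 → R
  i=20: Y-E = 20 → U
  i=21: D-H = 22 → W
  i=22: S-I = 10 → K
  i=23: C-Y =  4 → E
  i=24: G-W = 10 → K
  i=25: Y-H = 17 → R
  i=26: V-B = 20 → U
  i=27: G-K = 22 → W
  i=28: L-B = 10 → K
  i=29: G-C =  4 → E
  i=30: K-A = 10 → K
  i=31: I-R = 17 → R
  shifts repeat with period 6: KRUWKE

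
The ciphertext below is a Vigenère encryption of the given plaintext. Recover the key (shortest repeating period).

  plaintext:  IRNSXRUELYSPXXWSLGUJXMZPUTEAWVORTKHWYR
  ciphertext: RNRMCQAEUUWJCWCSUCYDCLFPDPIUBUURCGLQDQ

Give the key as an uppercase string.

JWEUFZGA

  i= 0: R-I =  9 → J
  i= 1: N-R = 22 → W
  i= 2: R-N =  4 → E
  i= 3: M-S = 20 → U
  i= 4: C-X =  5 → F
  i= 5: Q-R = 25 → Z
  i= 6: A-U =  6 → G
  i= 7: E-E =  0 → A
  i= 8: U-L =  9 → J
  i= 9: U-Y = 22 → W
  i=10: W-S =  4 → E
  i=11: J-P = 20 → U
  i=12: C-X =  5 → F
  i=13: W-X = 25 → Z
  i=14: C-W =  6 → G
  i=15: S-S =  0 → A
  i=16: U-L =  9 → J
  i=17: C-G = 22 → W
  i=18: Y-U =  4 → E
  i=19: D-J = 20 → U
  i=20: C-X =  5 → F
  i=21: L-M = 25 → Z
  i=22: F-Z =  6 → G
  i=23: P-P =  0 → A
  i=24: D-U =  9 → J
  i=25: P-T = 22 → W
  i=26: I-E =  4 → E
  i=27: U-A = 20 → U
  i=28: B-W =  5 → F
  i=29: U-V = 25 → Z
  i=30: U-O =  6 → G
  i=31: R-R =  0 → A
  i=32: C-T =  9 → J
  i=33: G-K = 22 → W
  i=34: L-H =  4 → E
  i=35: Q-W = 20 → U
  i=36: D-Y =  5 → F
  i=37: Q-R = 25 → Z
  shifts repeat with period 8: JWEUFZGA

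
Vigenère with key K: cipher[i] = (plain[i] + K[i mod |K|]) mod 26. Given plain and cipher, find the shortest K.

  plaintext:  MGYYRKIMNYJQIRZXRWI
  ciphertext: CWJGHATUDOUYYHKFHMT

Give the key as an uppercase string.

QQLI

  i= 0: C-M = 16 → Q
  i= 1: W-G = 16 → Q
  i= 2: J-Y = 11 → L
  i= 3: G-Y =  8 → I
  i= 4: H-R = 16 → Q
  i= 5: A-K = 16 → Q
  i= 6: T-I = 11 → L
  i= 7: U-M =  8 → I
  i= 8: D-N = 16 → Q
  i= 9: O-Y = 16 → Q
  i=10: U-J = 11 → L
  i=11: Y-Q =  8 → I
  i=12: Y-I = 16 → Q
  i=13: H-R = 16 → Q
  i=14: K-Z = 11 → L
  i=15: F-X =  8 → I
  i=16: H-R = 16 → Q
  i=17: M-W = 16 → Q
  i=18: T-I = 11 → L
  shifts repeat with period 4: QQLI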